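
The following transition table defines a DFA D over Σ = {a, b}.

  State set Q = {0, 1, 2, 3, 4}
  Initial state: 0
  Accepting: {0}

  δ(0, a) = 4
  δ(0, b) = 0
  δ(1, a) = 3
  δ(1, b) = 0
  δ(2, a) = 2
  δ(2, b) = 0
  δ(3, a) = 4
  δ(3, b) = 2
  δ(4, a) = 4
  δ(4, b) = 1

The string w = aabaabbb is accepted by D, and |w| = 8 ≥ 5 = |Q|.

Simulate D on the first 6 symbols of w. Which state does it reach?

1

Run of D on the first 6 characters of w = a a b a a b:
  step 0: 0  (start)
  step 1: 4  (read a: 0→4)
  step 2: 4  (read a: 4→4)
  step 3: 1  (read b: 4→1)
  step 4: 3  (read a: 1→3)
  step 5: 4  (read a: 3→4)
  step 6: 1  (read b: 4→1)

After reading 6 characters, D is in state 1.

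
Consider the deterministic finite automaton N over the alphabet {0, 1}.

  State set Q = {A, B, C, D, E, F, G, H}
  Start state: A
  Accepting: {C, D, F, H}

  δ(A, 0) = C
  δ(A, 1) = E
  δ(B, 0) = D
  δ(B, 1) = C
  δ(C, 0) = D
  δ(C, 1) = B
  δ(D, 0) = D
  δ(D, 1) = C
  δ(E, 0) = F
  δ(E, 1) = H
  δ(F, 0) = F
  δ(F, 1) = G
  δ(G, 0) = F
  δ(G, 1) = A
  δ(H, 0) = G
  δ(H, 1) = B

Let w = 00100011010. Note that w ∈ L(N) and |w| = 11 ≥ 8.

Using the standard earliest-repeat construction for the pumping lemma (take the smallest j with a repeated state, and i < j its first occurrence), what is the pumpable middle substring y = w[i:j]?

Run of N on w = 0 0 1 0 0 0 1 1 0 1 0:
  step 0: A  (start)
  step 1: C  (read 0: A→C)
  step 2: D  (read 0: C→D)
  step 3: C  (read 1: D→C)   ← first repeat (C seen earlier)
  step 4: D  (read 0: C→D)
  step 5: D  (read 0: D→D)
  step 6: D  (read 0: D→D)
  step 7: C  (read 1: D→C)
  step 8: B  (read 1: C→B)
  step 9: D  (read 0: B→D)
  step 10: C  (read 1: D→C)
  step 11: D  (read 0: C→D)

So i = 1, j = 3, giving x = w[0:1] = 0, y = w[1:3] = 01, z = w[3:11] = 00011010.
Check: |xy| = 3 ≤ 8 and |y| = 2 ≥ 1. Reading y takes N from C back to C, so every xyⁱz is accepted.
Since N has 8 states, any run of length ≥ 8 visits 8+1 states, so by pigeonhole some state repeats within the first 8 steps — that repeat gives the pumpable loop.

01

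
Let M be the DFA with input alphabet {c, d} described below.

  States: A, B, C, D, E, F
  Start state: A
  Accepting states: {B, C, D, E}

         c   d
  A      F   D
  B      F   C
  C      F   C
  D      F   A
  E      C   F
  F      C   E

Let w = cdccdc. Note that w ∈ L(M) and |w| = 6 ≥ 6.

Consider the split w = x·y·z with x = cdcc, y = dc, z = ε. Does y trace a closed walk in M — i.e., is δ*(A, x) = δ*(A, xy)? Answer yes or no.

no

Run of M on the first 6 characters of w = c d c c d c:
  step 0: A  (start)
  step 1: F  (read c: A→F)
  step 2: E  (read d: F→E)
  step 3: C  (read c: E→C)
  step 4: F  (read c: C→F)
  step 5: E  (read d: F→E)
  step 6: C  (read c: E→C)

After x (step 4): F. After xy (step 6): C.
They differ (F ≠ C), so y is not a cycle from the state after x; this split is not the one the pumping-lemma construction produces, and pumping y need not keep the string in L(M).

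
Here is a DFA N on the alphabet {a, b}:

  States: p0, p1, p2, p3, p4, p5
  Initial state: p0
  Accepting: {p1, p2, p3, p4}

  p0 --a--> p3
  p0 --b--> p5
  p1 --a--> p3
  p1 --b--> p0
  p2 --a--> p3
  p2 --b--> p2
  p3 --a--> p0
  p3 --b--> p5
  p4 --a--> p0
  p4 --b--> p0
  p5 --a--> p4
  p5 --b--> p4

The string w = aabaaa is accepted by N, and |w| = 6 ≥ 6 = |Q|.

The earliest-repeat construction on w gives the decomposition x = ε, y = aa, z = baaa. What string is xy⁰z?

xy⁰z = xz = ε·baaa = baaa.
Reading y = aa takes N from p0 back to p0, so after x the machine is still in p0, and z then leads to the accepting state p3. Hence baaa ∈ L(N).

baaa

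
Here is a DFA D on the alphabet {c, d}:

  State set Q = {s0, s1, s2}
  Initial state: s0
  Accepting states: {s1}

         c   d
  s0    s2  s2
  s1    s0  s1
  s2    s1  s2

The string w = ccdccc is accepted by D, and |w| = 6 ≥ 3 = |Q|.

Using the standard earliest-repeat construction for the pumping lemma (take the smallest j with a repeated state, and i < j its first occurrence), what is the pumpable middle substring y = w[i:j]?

Run of D on w = c c d c c c:
  step 0: s0  (start)
  step 1: s2  (read c: s0→s2)
  step 2: s1  (read c: s2→s1)
  step 3: s1  (read d: s1→s1)   ← first repeat (s1 seen earlier)
  step 4: s0  (read c: s1→s0)
  step 5: s2  (read c: s0→s2)
  step 6: s1  (read c: s2→s1)

So i = 2, j = 3, giving x = w[0:2] = cc, y = w[2:3] = d, z = w[3:6] = ccc.
Check: |xy| = 3 ≤ 3 and |y| = 1 ≥ 1. Reading y takes D from s1 back to s1, so every xyⁱz is accepted.
With |Q| = 3, pigeonhole forces a state repeat no later than step 3; the substring read between the first and second visits to that state can be pumped.

d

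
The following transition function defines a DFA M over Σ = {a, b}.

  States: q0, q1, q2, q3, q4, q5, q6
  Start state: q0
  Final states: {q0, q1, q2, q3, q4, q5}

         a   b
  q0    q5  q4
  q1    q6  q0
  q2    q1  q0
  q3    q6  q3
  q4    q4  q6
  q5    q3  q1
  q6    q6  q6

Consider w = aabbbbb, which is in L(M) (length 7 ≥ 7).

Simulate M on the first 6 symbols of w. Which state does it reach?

q3

State sequence: q0 -a-> q5 -a-> q3 -b-> q3 -b-> q3 -b-> q3 -b-> q3

After reading 6 characters, M is in state q3.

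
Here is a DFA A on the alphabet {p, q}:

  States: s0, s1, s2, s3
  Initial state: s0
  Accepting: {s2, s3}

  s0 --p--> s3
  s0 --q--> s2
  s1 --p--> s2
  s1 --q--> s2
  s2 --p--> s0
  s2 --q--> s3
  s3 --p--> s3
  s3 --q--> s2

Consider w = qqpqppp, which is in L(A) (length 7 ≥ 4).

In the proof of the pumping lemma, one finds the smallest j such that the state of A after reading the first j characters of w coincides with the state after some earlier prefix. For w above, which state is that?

s3

Run of A on w = q q p q p p p:
  step 0: s0  (start)
  step 1: s2  (read q: s0→s2)
  step 2: s3  (read q: s2→s3)
  step 3: s3  (read p: s3→s3)   ← first repeat (s3 seen earlier)
  step 4: s2  (read q: s3→s2)
  step 5: s0  (read p: s2→s0)
  step 6: s3  (read p: s0→s3)
  step 7: s3  (read p: s3→s3)

The earliest repeat is at step j = 3: A is in s3, which it already visited at step i = 2.
Pumping length from the standard proof: p = 4 (the number of states). The repeated state found above gives |xy| = j ≤ 4 and |y| = j − i ≥ 1.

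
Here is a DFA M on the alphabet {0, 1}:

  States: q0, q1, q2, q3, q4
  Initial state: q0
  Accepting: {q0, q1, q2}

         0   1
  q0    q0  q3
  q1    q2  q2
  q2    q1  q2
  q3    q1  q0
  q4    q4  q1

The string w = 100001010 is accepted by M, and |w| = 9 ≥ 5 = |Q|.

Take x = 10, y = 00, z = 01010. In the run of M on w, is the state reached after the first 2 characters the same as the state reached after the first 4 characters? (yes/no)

State sequence: q0 -1-> q3 -0-> q1 -0-> q2 -0-> q1

After x (step 2): q1. After xy (step 4): q1.
They match, so y = 00 drives M around a cycle from q1 back to itself; pumping y any number of times keeps M in q1 before reading z, and xyⁱz ∈ L(M) for every i ≥ 0.

yes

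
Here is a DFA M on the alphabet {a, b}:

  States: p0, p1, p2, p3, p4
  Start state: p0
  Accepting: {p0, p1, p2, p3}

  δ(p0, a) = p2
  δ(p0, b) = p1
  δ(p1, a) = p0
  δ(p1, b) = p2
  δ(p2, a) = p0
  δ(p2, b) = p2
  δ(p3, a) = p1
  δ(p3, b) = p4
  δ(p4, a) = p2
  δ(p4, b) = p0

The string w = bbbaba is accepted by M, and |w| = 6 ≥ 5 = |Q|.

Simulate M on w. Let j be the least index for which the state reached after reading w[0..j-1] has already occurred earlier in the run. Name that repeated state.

p2

Run of M on w = b b b a b a:
  step 0: p0  (start)
  step 1: p1  (read b: p0→p1)
  step 2: p2  (read b: p1→p2)
  step 3: p2  (read b: p2→p2)   ← first repeat (p2 seen earlier)
  step 4: p0  (read a: p2→p0)
  step 5: p1  (read b: p0→p1)
  step 6: p0  (read a: p1→p0)

The earliest repeat is at step j = 3: M is in p2, which it already visited at step i = 2.
Since M has 5 states, any run of length ≥ 5 visits 5+1 states, so by pigeonhole some state repeats within the first 5 steps — that repeat gives the pumpable loop.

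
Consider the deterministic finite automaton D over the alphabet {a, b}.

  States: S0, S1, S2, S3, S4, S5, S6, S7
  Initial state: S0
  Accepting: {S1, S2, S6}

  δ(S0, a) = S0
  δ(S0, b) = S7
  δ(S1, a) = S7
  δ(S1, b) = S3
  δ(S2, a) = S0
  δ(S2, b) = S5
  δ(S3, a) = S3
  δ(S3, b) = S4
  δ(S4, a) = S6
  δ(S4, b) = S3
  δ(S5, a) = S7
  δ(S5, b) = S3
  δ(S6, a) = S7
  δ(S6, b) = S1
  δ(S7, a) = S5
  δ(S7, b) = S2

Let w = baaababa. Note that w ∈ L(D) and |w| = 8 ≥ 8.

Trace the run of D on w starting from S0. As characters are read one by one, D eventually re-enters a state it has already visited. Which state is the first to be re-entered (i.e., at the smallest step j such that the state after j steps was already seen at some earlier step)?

S7

State sequence: S0 -b-> S7 -a-> S5 -a-> S7 -a-> S5 -b-> S3 -a-> S3 -b-> S4 -a-> S6
First repeat at step 3: S7 was already visited.

The earliest repeat is at step j = 3: D is in S7, which it already visited at step i = 1.
Since D has 8 states, any run of length ≥ 8 visits 8+1 states, so by pigeonhole some state repeats within the first 8 steps — that repeat gives the pumpable loop.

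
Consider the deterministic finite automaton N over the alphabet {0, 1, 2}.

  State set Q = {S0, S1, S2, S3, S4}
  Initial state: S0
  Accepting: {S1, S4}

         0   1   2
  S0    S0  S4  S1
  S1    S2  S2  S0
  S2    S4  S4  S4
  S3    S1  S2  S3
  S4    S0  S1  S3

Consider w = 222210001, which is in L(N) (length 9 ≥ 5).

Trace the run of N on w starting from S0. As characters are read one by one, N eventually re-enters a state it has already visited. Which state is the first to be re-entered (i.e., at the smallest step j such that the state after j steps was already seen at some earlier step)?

S0

State sequence: S0 -2-> S1 -2-> S0 -2-> S1 -2-> S0 -1-> S4 -0-> S0 -0-> S0 -0-> S0 -1-> S4
First repeat at step 2: S0 was already visited.

The earliest repeat is at step j = 2: N is in S0, which it already visited at step i = 0.
With |Q| = 5, pigeonhole forces a state repeat no later than step 5; the substring read between the first and second visits to that state can be pumped.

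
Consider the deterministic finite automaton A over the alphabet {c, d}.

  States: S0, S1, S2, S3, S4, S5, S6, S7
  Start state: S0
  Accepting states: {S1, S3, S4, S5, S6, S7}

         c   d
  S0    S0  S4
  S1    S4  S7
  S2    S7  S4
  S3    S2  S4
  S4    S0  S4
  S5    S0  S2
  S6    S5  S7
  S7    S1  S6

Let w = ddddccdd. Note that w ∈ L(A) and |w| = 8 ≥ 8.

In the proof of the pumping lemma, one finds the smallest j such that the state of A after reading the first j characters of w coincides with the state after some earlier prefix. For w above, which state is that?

S4

Run of A on w = d d d d c c d d:
  step 0: S0  (start)
  step 1: S4  (read d: S0→S4)
  step 2: S4  (read d: S4→S4)   ← first repeat (S4 seen earlier)
  step 3: S4  (read d: S4→S4)
  step 4: S4  (read d: S4→S4)
  step 5: S0  (read c: S4→S0)
  step 6: S0  (read c: S0→S0)
  step 7: S4  (read d: S0→S4)
  step 8: S4  (read d: S4→S4)

The earliest repeat is at step j = 2: A is in S4, which it already visited at step i = 1.
Since A has 8 states, any run of length ≥ 8 visits 8+1 states, so by pigeonhole some state repeats within the first 8 steps — that repeat gives the pumpable loop.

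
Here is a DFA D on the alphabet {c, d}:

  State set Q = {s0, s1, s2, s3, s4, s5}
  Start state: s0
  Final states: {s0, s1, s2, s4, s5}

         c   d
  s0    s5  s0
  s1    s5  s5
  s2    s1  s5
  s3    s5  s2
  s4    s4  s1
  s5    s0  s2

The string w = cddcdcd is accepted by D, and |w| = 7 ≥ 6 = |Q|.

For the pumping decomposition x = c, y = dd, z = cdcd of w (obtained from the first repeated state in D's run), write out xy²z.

cddddcdcd

xy^2z = c·dd·dd·cdcd = cddddcdcd.
Reading y = dd takes D from s5 back to s5, so after x·y·y the machine is still in s5, and z then leads to the accepting state s2. Hence cddddcdcd ∈ L(D).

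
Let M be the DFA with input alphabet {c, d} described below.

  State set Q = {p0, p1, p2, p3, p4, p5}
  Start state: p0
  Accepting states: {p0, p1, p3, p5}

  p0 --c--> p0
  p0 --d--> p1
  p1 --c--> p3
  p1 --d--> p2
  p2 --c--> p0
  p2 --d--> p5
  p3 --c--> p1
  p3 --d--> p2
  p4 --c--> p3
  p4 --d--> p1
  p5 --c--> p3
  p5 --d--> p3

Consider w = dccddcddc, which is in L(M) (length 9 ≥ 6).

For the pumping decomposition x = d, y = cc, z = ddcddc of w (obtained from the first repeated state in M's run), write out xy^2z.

dccccddcddc

xy^2z = d·cc·cc·ddcddc = dccccddcddc.
Reading y = cc takes M from p1 back to p1, so after x·y·y the machine is still in p1, and z then leads to the accepting state p3. Hence dccccddcddc ∈ L(M).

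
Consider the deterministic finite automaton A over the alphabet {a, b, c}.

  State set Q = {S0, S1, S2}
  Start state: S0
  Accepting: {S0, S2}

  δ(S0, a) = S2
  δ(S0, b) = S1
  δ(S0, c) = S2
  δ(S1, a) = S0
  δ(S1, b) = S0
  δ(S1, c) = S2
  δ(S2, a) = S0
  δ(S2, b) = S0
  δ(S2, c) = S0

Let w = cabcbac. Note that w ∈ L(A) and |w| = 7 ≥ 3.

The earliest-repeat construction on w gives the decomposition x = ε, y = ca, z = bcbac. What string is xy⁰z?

bcbac

xy⁰z = xz = ε·bcbac = bcbac.
Reading y = ca takes A from S0 back to S0, so after x the machine is still in S0, and z then leads to the accepting state S0. Hence bcbac ∈ L(A).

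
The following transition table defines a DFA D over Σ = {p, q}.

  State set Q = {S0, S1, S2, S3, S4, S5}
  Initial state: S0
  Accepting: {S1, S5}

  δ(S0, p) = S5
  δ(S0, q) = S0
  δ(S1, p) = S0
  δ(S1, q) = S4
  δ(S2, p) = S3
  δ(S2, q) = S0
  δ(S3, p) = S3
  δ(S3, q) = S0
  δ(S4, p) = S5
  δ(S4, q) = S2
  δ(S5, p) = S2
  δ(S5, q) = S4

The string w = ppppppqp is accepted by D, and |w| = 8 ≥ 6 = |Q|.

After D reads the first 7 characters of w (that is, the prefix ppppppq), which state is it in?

Run of D on the first 7 characters of w = p p p p p p q:
  step 0: S0  (start)
  step 1: S5  (read p: S0→S5)
  step 2: S2  (read p: S5→S2)
  step 3: S3  (read p: S2→S3)
  step 4: S3  (read p: S3→S3)
  step 5: S3  (read p: S3→S3)
  step 6: S3  (read p: S3→S3)
  step 7: S0  (read q: S3→S0)

After reading 7 characters, D is in state S0.
(This kind of state-tracing is the core of the pumping-lemma construction: with 6 states, pigeonhole forces a repeat within the first 6 steps.)

S0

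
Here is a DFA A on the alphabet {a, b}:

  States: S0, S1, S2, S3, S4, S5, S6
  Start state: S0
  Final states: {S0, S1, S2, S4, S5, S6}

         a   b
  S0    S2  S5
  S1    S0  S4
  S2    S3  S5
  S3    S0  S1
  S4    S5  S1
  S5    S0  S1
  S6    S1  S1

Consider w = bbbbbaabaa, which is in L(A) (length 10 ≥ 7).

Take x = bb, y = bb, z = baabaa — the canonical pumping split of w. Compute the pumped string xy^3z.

bbbbbbbbbaabaa

xy^3z = bb·bb·bb·bb·baabaa = bbbbbbbbbaabaa.
Reading y = bb takes A from S1 back to S1, so after x·y·y·y the machine is still in S1, and z then leads to the accepting state S2. Hence bbbbbbbbbaabaa ∈ L(A).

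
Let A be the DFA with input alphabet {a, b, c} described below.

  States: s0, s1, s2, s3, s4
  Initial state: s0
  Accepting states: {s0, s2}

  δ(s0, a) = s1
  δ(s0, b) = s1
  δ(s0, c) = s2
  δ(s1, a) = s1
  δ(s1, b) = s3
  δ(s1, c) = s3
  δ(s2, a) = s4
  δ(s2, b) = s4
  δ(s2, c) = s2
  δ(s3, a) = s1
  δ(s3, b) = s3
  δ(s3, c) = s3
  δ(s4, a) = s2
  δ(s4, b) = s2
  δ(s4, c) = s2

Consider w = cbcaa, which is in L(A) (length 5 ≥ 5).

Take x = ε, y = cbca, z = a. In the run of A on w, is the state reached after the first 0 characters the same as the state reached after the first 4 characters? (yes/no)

State sequence: s0 -c-> s2 -b-> s4 -c-> s2 -a-> s4

After x (step 0): s0. After xy (step 4): s4.
They differ (s0 ≠ s4), so y is not a cycle from the state after x; this split is not the one the pumping-lemma construction produces, and pumping y need not keep the string in L(A).

no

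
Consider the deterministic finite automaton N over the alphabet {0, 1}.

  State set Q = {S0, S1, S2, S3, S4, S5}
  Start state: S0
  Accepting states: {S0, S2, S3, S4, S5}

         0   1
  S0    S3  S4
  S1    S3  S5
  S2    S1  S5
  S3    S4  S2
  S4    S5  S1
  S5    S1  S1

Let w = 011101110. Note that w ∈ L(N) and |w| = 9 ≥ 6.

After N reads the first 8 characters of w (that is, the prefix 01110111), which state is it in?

S1

Run of N on the first 8 characters of w = 0 1 1 1 0 1 1 1:
  step 0: S0  (start)
  step 1: S3  (read 0: S0→S3)
  step 2: S2  (read 1: S3→S2)
  step 3: S5  (read 1: S2→S5)
  step 4: S1  (read 1: S5→S1)
  step 5: S3  (read 0: S1→S3)
  step 6: S2  (read 1: S3→S2)
  step 7: S5  (read 1: S2→S5)
  step 8: S1  (read 1: S5→S1)

After reading 8 characters, N is in state S1.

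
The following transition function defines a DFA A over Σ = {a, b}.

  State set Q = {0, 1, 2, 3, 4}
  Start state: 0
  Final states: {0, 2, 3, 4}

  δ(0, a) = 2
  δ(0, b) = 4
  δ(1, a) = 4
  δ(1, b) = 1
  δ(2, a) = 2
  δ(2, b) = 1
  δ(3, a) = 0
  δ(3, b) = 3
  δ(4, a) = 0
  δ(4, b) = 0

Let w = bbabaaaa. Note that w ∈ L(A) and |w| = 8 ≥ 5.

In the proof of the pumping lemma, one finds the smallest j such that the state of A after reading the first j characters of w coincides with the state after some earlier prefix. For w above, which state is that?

0

State sequence: 0 -b-> 4 -b-> 0 -a-> 2 -b-> 1 -a-> 4 -a-> 0 -a-> 2 -a-> 2
First repeat at step 2: 0 was already visited.

The earliest repeat is at step j = 2: A is in 0, which it already visited at step i = 0.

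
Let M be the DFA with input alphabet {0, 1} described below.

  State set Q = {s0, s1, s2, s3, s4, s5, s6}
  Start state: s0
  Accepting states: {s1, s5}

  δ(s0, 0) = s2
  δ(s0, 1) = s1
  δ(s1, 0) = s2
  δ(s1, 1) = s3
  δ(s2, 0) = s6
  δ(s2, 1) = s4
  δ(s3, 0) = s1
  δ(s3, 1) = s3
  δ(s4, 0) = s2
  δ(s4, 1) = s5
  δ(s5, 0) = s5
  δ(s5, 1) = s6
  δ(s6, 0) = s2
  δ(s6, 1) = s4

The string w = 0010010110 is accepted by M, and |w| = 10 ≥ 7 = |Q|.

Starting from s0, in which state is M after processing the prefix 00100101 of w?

Run of M on the first 8 characters of w = 0 0 1 0 0 1 0 1:
  step 0: s0  (start)
  step 1: s2  (read 0: s0→s2)
  step 2: s6  (read 0: s2→s6)
  step 3: s4  (read 1: s6→s4)
  step 4: s2  (read 0: s4→s2)
  step 5: s6  (read 0: s2→s6)
  step 6: s4  (read 1: s6→s4)
  step 7: s2  (read 0: s4→s2)
  step 8: s4  (read 1: s2→s4)

After reading 8 characters, M is in state s4.

s4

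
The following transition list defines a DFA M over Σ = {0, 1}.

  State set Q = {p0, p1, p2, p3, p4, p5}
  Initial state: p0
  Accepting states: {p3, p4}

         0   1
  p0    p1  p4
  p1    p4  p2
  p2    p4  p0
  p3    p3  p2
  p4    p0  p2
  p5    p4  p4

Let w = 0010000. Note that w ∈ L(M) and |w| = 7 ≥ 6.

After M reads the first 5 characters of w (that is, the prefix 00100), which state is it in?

p0

Run of M on the first 5 characters of w = 0 0 1 0 0:
  step 0: p0  (start)
  step 1: p1  (read 0: p0→p1)
  step 2: p4  (read 0: p1→p4)
  step 3: p2  (read 1: p4→p2)
  step 4: p4  (read 0: p2→p4)
  step 5: p0  (read 0: p4→p0)

After reading 5 characters, M is in state p0.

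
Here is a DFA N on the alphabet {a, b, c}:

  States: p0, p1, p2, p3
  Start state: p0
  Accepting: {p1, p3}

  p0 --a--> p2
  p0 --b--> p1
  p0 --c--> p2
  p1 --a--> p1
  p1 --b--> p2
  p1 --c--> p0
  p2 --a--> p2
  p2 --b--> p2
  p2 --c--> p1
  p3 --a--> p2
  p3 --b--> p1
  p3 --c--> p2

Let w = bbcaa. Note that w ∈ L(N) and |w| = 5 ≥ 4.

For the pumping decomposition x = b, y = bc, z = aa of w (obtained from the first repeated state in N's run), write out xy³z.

xy^3z = b·bc·bc·bc·aa = bbcbcbcaa.
Reading y = bc takes N from p1 back to p1, so after x·y·y·y the machine is still in p1, and z then leads to the accepting state p1. Hence bbcbcbcaa ∈ L(N).

bbcbcbcaa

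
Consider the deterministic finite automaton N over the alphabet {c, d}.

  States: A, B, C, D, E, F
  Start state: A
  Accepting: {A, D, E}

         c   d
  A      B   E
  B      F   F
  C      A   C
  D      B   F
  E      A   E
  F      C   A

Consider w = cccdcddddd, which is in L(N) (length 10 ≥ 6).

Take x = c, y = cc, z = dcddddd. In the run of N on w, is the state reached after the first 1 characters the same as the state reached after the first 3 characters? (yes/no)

no

State sequence: A -c-> B -c-> F -c-> C

After x (step 1): B. After xy (step 3): C.
They differ (B ≠ C), so y is not a cycle from the state after x; this split is not the one the pumping-lemma construction produces, and pumping y need not keep the string in L(N).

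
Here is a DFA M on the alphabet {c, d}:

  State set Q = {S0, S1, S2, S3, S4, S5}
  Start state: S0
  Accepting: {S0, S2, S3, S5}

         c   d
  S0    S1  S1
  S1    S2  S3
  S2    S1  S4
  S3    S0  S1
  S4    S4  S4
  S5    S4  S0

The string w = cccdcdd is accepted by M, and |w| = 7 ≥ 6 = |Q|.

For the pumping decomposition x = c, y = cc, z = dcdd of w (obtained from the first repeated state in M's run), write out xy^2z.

xy^2z = c·cc·cc·dcdd = cccccdcdd.
Reading y = cc takes M from S1 back to S1, so after x·y·y the machine is still in S1, and z then leads to the accepting state S3. Hence cccccdcdd ∈ L(M).

cccccdcdd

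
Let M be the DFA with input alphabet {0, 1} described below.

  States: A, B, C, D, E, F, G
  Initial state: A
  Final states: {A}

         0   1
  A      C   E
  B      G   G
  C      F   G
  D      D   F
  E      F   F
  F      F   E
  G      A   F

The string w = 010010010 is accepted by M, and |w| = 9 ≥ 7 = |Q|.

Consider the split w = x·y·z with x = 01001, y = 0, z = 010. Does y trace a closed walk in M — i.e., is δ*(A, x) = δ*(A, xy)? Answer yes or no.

Run of M on the first 6 characters of w = 0 1 0 0 1 0:
  step 0: A  (start)
  step 1: C  (read 0: A→C)
  step 2: G  (read 1: C→G)
  step 3: A  (read 0: G→A)
  step 4: C  (read 0: A→C)
  step 5: G  (read 1: C→G)
  step 6: A  (read 0: G→A)

After x (step 5): G. After xy (step 6): A.
They differ (G ≠ A), so y is not a cycle from the state after x; this split is not the one the pumping-lemma construction produces, and pumping y need not keep the string in L(M).

no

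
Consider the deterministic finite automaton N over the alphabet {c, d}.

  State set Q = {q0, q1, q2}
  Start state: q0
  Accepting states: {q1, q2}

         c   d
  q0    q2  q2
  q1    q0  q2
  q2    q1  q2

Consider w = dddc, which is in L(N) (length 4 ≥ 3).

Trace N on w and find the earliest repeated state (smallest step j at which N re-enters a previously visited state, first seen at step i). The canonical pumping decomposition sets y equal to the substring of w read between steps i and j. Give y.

d

Run of N on w = d d d c:
  step 0: q0  (start)
  step 1: q2  (read d: q0→q2)
  step 2: q2  (read d: q2→q2)   ← first repeat (q2 seen earlier)
  step 3: q2  (read d: q2→q2)
  step 4: q1  (read c: q2→q1)

So i = 1, j = 2, giving x = w[0:1] = d, y = w[1:2] = d, z = w[2:4] = dc.
Check: |xy| = 2 ≤ 3 and |y| = 1 ≥ 1. Reading y takes N from q2 back to q2, so every xyⁱz is accepted.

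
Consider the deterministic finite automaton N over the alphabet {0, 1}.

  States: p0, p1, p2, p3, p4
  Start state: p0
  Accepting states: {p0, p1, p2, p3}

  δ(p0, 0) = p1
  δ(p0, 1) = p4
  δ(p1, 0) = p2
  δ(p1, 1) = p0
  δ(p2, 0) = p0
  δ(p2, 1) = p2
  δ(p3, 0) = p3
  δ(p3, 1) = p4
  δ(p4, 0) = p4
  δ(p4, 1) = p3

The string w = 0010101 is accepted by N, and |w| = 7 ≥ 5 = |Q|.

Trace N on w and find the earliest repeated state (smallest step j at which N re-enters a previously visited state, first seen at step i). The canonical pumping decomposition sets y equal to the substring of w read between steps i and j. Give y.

1

State sequence: p0 -0-> p1 -0-> p2 -1-> p2 -0-> p0 -1-> p4 -0-> p4 -1-> p3
First repeat at step 3: p2 was already visited.

So i = 2, j = 3, giving x = w[0:2] = 00, y = w[2:3] = 1, z = w[3:7] = 0101.
Check: |xy| = 3 ≤ 5 and |y| = 1 ≥ 1. Reading y takes N from p2 back to p2, so every xyⁱz is accepted.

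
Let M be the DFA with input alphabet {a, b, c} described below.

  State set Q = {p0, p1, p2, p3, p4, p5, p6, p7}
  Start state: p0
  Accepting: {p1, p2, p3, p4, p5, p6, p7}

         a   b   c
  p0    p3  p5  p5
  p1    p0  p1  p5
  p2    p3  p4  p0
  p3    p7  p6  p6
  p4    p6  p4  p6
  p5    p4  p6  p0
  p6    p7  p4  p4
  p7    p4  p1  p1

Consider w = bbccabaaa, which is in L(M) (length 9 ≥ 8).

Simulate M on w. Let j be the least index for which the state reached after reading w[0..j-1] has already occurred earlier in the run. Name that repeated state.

p6

Run of M on w = b b c c a b a a a:
  step 0: p0  (start)
  step 1: p5  (read b: p0→p5)
  step 2: p6  (read b: p5→p6)
  step 3: p4  (read c: p6→p4)
  step 4: p6  (read c: p4→p6)   ← first repeat (p6 seen earlier)
  step 5: p7  (read a: p6→p7)
  step 6: p1  (read b: p7→p1)
  step 7: p0  (read a: p1→p0)
  step 8: p3  (read a: p0→p3)
  step 9: p7  (read a: p3→p7)

The earliest repeat is at step j = 4: M is in p6, which it already visited at step i = 2.
Since M has 8 states, any run of length ≥ 8 visits 8+1 states, so by pigeonhole some state repeats within the first 8 steps — that repeat gives the pumpable loop.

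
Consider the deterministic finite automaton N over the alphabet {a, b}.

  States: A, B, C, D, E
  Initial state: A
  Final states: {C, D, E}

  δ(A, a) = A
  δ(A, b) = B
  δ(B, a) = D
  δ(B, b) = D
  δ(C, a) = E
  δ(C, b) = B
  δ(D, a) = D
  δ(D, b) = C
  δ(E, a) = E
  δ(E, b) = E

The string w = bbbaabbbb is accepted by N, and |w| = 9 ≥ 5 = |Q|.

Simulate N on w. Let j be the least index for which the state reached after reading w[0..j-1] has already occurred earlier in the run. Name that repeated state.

State sequence: A -b-> B -b-> D -b-> C -a-> E -a-> E -b-> E -b-> E -b-> E -b-> E
First repeat at step 5: E was already visited.

The earliest repeat is at step j = 5: N is in E, which it already visited at step i = 4.

E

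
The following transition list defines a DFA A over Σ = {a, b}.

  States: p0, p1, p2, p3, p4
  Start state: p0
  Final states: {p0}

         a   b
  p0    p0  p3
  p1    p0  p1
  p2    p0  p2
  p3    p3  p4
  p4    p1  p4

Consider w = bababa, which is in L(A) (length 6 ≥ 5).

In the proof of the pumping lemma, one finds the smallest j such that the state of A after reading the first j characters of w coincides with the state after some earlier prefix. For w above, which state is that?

State sequence: p0 -b-> p3 -a-> p3 -b-> p4 -a-> p1 -b-> p1 -a-> p0
First repeat at step 2: p3 was already visited.

The earliest repeat is at step j = 2: A is in p3, which it already visited at step i = 1.

p3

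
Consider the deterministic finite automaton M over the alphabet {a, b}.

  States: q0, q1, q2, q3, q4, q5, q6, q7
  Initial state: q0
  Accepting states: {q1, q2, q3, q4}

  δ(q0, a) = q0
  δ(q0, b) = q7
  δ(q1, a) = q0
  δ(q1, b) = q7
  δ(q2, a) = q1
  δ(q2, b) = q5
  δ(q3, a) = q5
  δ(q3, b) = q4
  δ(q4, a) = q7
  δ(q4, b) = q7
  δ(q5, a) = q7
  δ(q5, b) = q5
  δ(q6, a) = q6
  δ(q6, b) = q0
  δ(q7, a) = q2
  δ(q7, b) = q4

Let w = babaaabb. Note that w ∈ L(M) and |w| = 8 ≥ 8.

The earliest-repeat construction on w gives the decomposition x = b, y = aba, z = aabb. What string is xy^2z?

babaabaaabb

xy^2z = b·aba·aba·aabb = babaabaaabb.
Reading y = aba takes M from q7 back to q7, so after x·y·y the machine is still in q7, and z then leads to the accepting state q4. Hence babaabaaabb ∈ L(M).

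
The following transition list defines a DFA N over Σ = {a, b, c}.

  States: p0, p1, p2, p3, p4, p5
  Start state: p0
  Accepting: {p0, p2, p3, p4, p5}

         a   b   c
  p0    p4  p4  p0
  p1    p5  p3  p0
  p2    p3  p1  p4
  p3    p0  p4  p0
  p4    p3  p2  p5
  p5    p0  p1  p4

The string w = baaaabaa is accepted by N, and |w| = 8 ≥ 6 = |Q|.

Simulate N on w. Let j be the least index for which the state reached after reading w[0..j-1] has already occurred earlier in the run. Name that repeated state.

p0

State sequence: p0 -b-> p4 -a-> p3 -a-> p0 -a-> p4 -a-> p3 -b-> p4 -a-> p3 -a-> p0
First repeat at step 3: p0 was already visited.

The earliest repeat is at step j = 3: N is in p0, which it already visited at step i = 0.
Pumping length from the standard proof: p = 6 (the number of states). The repeated state found above gives |xy| = j ≤ 6 and |y| = j − i ≥ 1.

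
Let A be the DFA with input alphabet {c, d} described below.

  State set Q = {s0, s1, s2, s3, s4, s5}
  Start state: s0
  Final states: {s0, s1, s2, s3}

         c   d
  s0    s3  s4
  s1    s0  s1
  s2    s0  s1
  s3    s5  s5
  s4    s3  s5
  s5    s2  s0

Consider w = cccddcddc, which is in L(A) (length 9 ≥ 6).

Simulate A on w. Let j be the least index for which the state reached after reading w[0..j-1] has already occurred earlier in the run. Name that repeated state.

Run of A on w = c c c d d c d d c:
  step 0: s0  (start)
  step 1: s3  (read c: s0→s3)
  step 2: s5  (read c: s3→s5)
  step 3: s2  (read c: s5→s2)
  step 4: s1  (read d: s2→s1)
  step 5: s1  (read d: s1→s1)   ← first repeat (s1 seen earlier)
  step 6: s0  (read c: s1→s0)
  step 7: s4  (read d: s0→s4)
  step 8: s5  (read d: s4→s5)
  step 9: s2  (read c: s5→s2)

The earliest repeat is at step j = 5: A is in s1, which it already visited at step i = 4.
With |Q| = 6, pigeonhole forces a state repeat no later than step 6; the substring read between the first and second visits to that state can be pumped.

s1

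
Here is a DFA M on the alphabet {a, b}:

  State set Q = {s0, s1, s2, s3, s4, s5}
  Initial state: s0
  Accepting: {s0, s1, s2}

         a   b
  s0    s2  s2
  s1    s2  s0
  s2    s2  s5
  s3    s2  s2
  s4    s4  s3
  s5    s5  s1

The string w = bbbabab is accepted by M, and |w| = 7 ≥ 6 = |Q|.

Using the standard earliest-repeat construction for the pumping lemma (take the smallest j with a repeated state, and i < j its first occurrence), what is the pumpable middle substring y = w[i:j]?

State sequence: s0 -b-> s2 -b-> s5 -b-> s1 -a-> s2 -b-> s5 -a-> s5 -b-> s1
First repeat at step 4: s2 was already visited.

So i = 1, j = 4, giving x = w[0:1] = b, y = w[1:4] = bba, z = w[4:7] = bab.
Check: |xy| = 4 ≤ 6 and |y| = 3 ≥ 1. Reading y takes M from s2 back to s2, so every xyⁱz is accepted.

bba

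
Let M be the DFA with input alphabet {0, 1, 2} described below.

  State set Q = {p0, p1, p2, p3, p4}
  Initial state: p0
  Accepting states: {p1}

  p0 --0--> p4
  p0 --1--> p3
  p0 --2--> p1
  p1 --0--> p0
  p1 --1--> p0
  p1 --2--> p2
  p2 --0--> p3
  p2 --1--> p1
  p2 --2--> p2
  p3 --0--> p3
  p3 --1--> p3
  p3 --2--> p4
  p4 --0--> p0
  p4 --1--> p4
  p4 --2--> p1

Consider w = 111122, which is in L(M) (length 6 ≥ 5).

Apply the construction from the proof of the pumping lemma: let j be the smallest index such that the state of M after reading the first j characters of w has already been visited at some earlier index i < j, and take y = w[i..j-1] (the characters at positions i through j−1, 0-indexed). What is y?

1

State sequence: p0 -1-> p3 -1-> p3 -1-> p3 -1-> p3 -2-> p4 -2-> p1
First repeat at step 2: p3 was already visited.

So i = 1, j = 2, giving x = w[0:1] = 1, y = w[1:2] = 1, z = w[2:6] = 1122.
Check: |xy| = 2 ≤ 5 and |y| = 1 ≥ 1. Reading y takes M from p3 back to p3, so every xyⁱz is accepted.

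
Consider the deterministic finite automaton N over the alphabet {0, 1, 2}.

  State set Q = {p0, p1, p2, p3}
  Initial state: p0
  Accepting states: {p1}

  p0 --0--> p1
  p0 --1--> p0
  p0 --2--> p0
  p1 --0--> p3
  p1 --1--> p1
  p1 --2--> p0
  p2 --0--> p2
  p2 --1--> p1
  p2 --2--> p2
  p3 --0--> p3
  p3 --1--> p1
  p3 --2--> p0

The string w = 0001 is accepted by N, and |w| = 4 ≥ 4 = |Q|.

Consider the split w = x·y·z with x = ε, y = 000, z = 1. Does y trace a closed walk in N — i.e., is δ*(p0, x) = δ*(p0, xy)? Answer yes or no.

no

State sequence: p0 -0-> p1 -0-> p3 -0-> p3

After x (step 0): p0. After xy (step 3): p3.
They differ (p0 ≠ p3), so y is not a cycle from the state after x; this split is not the one the pumping-lemma construction produces, and pumping y need not keep the string in L(N).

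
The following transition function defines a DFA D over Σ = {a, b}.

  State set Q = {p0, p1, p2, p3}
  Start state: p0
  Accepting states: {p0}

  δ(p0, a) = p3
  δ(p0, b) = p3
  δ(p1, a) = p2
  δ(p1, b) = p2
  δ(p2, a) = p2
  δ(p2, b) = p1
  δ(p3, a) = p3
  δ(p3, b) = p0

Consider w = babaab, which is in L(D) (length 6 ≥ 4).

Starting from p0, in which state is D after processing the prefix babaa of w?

p3

State sequence: p0 -b-> p3 -a-> p3 -b-> p0 -a-> p3 -a-> p3

After reading 5 characters, D is in state p3.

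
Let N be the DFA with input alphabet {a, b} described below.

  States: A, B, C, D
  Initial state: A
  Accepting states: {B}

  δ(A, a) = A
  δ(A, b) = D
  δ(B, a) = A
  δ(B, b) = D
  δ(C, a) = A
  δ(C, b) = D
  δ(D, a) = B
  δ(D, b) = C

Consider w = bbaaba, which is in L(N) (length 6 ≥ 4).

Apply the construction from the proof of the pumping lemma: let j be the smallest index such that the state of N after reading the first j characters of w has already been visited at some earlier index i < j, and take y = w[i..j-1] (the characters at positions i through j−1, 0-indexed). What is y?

bba

State sequence: A -b-> D -b-> C -a-> A -a-> A -b-> D -a-> B
First repeat at step 3: A was already visited.

So i = 0, j = 3, giving x = w[0:0] = ε, y = w[0:3] = bba, z = w[3:6] = aba.
Check: |xy| = 3 ≤ 4 and |y| = 3 ≥ 1. Reading y takes N from A back to A, so every xyⁱz is accepted.
Since N has 4 states, any run of length ≥ 4 visits 4+1 states, so by pigeonhole some state repeats within the first 4 steps — that repeat gives the pumpable loop.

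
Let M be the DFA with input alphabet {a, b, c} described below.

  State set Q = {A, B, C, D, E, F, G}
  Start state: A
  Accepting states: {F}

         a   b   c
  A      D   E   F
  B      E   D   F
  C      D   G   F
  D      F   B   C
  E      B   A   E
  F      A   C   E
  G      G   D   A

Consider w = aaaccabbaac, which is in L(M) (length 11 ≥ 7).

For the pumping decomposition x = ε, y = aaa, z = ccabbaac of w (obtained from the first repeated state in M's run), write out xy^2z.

xy^2z = ε·aaa·aaa·ccabbaac = aaaaaaccabbaac.
Reading y = aaa takes M from A back to A, so after x·y·y the machine is still in A, and z then leads to the accepting state F. Hence aaaaaaccabbaac ∈ L(M).

aaaaaaccabbaac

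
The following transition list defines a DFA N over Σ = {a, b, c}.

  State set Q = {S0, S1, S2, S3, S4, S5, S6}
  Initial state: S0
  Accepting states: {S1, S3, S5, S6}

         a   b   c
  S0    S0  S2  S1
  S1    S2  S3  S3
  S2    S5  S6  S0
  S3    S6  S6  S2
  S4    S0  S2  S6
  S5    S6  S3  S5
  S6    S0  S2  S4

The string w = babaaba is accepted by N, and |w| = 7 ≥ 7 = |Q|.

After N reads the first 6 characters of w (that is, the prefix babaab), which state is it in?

Run of N on the first 6 characters of w = b a b a a b:
  step 0: S0  (start)
  step 1: S2  (read b: S0→S2)
  step 2: S5  (read a: S2→S5)
  step 3: S3  (read b: S5→S3)
  step 4: S6  (read a: S3→S6)
  step 5: S0  (read a: S6→S0)
  step 6: S2  (read b: S0→S2)

After reading 6 characters, N is in state S2.
(This kind of state-tracing is the core of the pumping-lemma construction: with 7 states, pigeonhole forces a repeat within the first 7 steps.)

S2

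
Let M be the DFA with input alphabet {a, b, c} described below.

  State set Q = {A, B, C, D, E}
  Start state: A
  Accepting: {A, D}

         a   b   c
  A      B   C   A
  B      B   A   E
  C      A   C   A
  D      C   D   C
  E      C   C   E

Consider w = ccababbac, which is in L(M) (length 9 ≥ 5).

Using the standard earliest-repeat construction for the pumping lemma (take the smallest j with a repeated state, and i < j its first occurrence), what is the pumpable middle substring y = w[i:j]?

Run of M on w = c c a b a b b a c:
  step 0: A  (start)
  step 1: A  (read c: A→A)   ← first repeat (A seen earlier)
  step 2: A  (read c: A→A)
  step 3: B  (read a: A→B)
  step 4: A  (read b: B→A)
  step 5: B  (read a: A→B)
  step 6: A  (read b: B→A)
  step 7: C  (read b: A→C)
  step 8: A  (read a: C→A)
  step 9: A  (read c: A→A)

So i = 0, j = 1, giving x = w[0:0] = ε, y = w[0:1] = c, z = w[1:9] = cababbac.
Check: |xy| = 1 ≤ 5 and |y| = 1 ≥ 1. Reading y takes M from A back to A, so every xyⁱz is accepted.
Since M has 5 states, any run of length ≥ 5 visits 5+1 states, so by pigeonhole some state repeats within the first 5 steps — that repeat gives the pumpable loop.

c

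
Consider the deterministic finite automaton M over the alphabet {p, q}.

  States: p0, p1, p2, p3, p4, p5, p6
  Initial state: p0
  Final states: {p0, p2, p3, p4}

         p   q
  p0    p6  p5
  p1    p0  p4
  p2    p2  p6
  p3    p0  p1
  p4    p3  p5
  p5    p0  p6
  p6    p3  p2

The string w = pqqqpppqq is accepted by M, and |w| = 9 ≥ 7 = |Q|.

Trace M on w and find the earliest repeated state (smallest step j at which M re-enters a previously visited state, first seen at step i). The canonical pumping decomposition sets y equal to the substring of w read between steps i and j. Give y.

State sequence: p0 -p-> p6 -q-> p2 -q-> p6 -q-> p2 -p-> p2 -p-> p2 -p-> p2 -q-> p6 -q-> p2
First repeat at step 3: p6 was already visited.

So i = 1, j = 3, giving x = w[0:1] = p, y = w[1:3] = qq, z = w[3:9] = qpppqq.
Check: |xy| = 3 ≤ 7 and |y| = 2 ≥ 1. Reading y takes M from p6 back to p6, so every xyⁱz is accepted.
Pumping length from the standard proof: p = 7 (the number of states). The repeated state found above gives |xy| = j ≤ 7 and |y| = j − i ≥ 1.

qq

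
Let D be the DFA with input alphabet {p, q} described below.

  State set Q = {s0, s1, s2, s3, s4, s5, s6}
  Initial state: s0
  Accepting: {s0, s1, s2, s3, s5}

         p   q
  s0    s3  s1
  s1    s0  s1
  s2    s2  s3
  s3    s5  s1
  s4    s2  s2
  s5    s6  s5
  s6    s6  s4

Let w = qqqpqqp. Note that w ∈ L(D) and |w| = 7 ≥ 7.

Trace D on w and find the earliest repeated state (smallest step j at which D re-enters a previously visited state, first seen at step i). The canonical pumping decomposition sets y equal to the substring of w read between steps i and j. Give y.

q

State sequence: s0 -q-> s1 -q-> s1 -q-> s1 -p-> s0 -q-> s1 -q-> s1 -p-> s0
First repeat at step 2: s1 was already visited.

So i = 1, j = 2, giving x = w[0:1] = q, y = w[1:2] = q, z = w[2:7] = qpqqp.
Check: |xy| = 2 ≤ 7 and |y| = 1 ≥ 1. Reading y takes D from s1 back to s1, so every xyⁱz is accepted.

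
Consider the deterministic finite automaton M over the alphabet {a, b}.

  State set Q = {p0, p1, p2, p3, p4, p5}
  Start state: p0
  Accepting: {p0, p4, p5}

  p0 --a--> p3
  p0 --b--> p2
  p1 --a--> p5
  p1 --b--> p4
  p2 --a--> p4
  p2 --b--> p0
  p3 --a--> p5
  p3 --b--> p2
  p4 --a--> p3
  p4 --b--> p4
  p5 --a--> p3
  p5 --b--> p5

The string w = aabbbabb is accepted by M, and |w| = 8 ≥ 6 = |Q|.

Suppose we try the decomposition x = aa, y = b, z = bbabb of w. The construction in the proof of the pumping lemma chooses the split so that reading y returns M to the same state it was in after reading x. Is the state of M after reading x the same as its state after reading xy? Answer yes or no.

State sequence: p0 -a-> p3 -a-> p5 -b-> p5

After x (step 2): p5. After xy (step 3): p5.
They match, so y = b drives M around a cycle from p5 back to itself; pumping y any number of times keeps M in p5 before reading z, and xyⁱz ∈ L(M) for every i ≥ 0.

yes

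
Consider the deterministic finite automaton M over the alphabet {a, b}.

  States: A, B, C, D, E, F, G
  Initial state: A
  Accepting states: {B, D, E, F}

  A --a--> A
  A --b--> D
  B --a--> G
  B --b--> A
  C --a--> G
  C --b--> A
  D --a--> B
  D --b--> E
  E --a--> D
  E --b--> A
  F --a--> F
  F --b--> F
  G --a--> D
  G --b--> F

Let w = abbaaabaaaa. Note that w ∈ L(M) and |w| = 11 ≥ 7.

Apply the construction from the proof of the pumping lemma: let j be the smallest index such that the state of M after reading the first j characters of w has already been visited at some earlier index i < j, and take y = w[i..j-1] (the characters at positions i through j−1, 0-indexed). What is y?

State sequence: A -a-> A -b-> D -b-> E -a-> D -a-> B -a-> G -b-> F -a-> F -a-> F -a-> F -a-> F
First repeat at step 1: A was already visited.

So i = 0, j = 1, giving x = w[0:0] = ε, y = w[0:1] = a, z = w[1:11] = bbaaabaaaa.
Check: |xy| = 1 ≤ 7 and |y| = 1 ≥ 1. Reading y takes M from A back to A, so every xyⁱz is accepted.

a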